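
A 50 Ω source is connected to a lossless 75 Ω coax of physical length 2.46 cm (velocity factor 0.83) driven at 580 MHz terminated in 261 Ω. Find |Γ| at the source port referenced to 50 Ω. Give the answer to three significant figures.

λ = v/f = 0.83·c / 580 MHz = 0.429 m
βl = 2π·l/λ = 2π × 0.0573 = 20.6°
tan(βl) = 0.376
Z_in = Z_0·(Z_L + jZ_0·tanβl)/(Z_0 + jZ_L·tanβl) = 110 − j115 Ω
Γ_s = (Z_in − Z_s)/(Z_in + Z_s) = (59.7 − j115)/(160 − j115), |Γ_s| = 0.66

|Γ| ≈ 0.66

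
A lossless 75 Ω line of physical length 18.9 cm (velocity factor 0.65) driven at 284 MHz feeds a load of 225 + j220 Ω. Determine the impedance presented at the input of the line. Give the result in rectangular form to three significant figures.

λ = v/f = 0.65·c / 284 MHz = 0.687 m
βl = 2π·l/λ = 2π × 0.275 = 99.1°
tan(βl) = tan(99.1°) = -6.25
Z_in = Z_0·(Z_L + jZ_0·tanβl)/(Z_0 + jZ_L·tanβl)
     = 75·(225 − j249)/(1450 − j1410)

Z_in ≈ 12.4 − j0.809 Ω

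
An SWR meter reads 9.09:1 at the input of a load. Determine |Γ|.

|Γ| ≈ 0.802

|Γ| = (S − 1)/(S + 1) = (9.09 − 1)/(9.09 + 1) = 8.09/10.1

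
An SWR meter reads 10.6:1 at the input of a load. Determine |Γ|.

|Γ| = (S − 1)/(S + 1) = (10.6 − 1)/(10.6 + 1) = 9.6/11.6

|Γ| ≈ 0.828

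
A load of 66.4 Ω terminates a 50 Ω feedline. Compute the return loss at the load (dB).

Γ = (66.4 − 50)/(66.4 + 50) = 0.141
RL = −20·log₁₀|Γ| = −20·log₁₀(0.141)

RL ≈ 17 dB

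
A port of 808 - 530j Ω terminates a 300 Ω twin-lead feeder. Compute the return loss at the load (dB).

Γ = (508 − j530)/(1108 − j530), |Γ| = 0.598
RL = −20·log₁₀|Γ| = −20·log₁₀(0.598)

RL ≈ 4.47 dB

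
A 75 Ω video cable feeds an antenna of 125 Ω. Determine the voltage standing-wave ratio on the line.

Γ = (125 − 75)/(125 + 75) = 0.25
VSWR = (1 + 0.25)/(1 − 0.25)

VSWR ≈ 1.67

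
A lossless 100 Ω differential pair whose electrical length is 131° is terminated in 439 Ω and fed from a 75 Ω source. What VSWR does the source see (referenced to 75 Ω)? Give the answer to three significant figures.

VSWR ≈ 4.41

tan(βl) = -1.15
Z_in = Z_0·(Z_L + jZ_0·tanβl)/(Z_0 + jZ_L·tanβl) = 38.5 + j79.3 Ω
Γ_s = (Z_in − Z_s)/(Z_in + Z_s) = (-36.5 + j79.3)/(113 + j79.3), |Γ_s| = 0.631
VSWR = (1 + |Γ_s|)/(1 − |Γ_s|)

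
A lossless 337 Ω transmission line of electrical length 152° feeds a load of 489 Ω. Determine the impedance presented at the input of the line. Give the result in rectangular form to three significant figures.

tan(βl) = tan(152°) = -0.532
Z_in = Z_0·(Z_L + jZ_0·tanβl)/(Z_0 + jZ_L·tanβl)
     = 337·(489 − j179)/(337 − j260)

Z_in ≈ 393 + j124 Ω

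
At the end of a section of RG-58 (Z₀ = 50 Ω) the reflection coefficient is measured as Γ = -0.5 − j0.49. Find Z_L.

Z_L ≈ 10.2 − j19.7 Ω

Z_L = Z_0·(1 + Γ)/(1 − Γ) = 50·(0.5 − j0.49)/(1.5 + j0.49)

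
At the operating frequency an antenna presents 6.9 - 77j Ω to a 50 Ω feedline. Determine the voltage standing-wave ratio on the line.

Γ = (Z_L − Z_0)/(Z_L + Z_0) = (-43.1 − j77)/(56.9 − j77)
|Γ| = 88.2/95.7 = 0.922
VSWR = (1 + |Γ|)/(1 − |Γ|) = 1.92/0.0783

VSWR ≈ 24.5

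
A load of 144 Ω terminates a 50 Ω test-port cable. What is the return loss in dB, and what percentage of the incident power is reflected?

RL ≈ 6.29 dB; 23.5% of incident power reflected

Γ = (144 − 50)/(144 + 50) = 0.485
RL = −20·log₁₀(0.485) = 6.29 dB
P_refl/P_inc = |Γ|² = 0.235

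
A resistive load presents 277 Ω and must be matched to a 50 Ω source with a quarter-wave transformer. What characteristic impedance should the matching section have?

Z_qwt = √(Z_0·R_L) = √(50 × 277) = √13850

Z_qwt ≈ 118 Ω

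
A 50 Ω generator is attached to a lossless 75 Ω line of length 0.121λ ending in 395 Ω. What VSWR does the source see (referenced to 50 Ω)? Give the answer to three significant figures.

βl = 2π × 0.121 = 43.6°
tan(βl) = 0.951
Z_in = Z_0·(Z_L + jZ_0·tanβl)/(Z_0 + jZ_L·tanβl) = 28.8 − j73.1 Ω
Γ_s = (Z_in − Z_s)/(Z_in + Z_s) = (-21.2 − j73.1)/(78.8 − j73.1), |Γ_s| = 0.708
VSWR = (1 + |Γ_s|)/(1 − |Γ_s|)

VSWR ≈ 5.85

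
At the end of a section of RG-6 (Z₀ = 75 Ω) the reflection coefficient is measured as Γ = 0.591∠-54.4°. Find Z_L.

Z_L = Z_0·(1 + Γ)/(1 − Γ) = 75·(1.34 − j0.481)/(0.656 + j0.481)

Z_L ≈ 73.8 − j109 Ω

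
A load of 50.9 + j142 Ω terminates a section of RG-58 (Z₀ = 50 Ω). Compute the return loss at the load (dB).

RL ≈ 1.77 dB

Γ = (0.9 + j142)/(100.9 + j142), |Γ| = 0.815
RL = −20·log₁₀|Γ| = −20·log₁₀(0.815)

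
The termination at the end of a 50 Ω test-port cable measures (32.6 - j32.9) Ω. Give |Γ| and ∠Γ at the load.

Γ ≈ 0.419 ∠ -96.2°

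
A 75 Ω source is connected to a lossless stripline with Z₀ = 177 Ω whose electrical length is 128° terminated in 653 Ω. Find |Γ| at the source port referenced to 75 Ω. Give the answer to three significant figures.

tan(βl) = -1.28
Z_in = Z_0·(Z_L + jZ_0·tanβl)/(Z_0 + jZ_L·tanβl) = 73.9 + j123 Ω
Γ_s = (Z_in − Z_s)/(Z_in + Z_s) = (-1.05 + j123)/(149 + j123), |Γ_s| = 0.636

|Γ| ≈ 0.636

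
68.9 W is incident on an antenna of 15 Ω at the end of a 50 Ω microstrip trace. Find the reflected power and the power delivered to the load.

P_reflected ≈ 20 W; P_delivered ≈ 48.9 W

Γ = (15 − 50)/(15 + 50) = -0.538
|Γ|² = 0.29
P_refl = |Γ|²·P_inc = 20 W, P_del = (1 − |Γ|²)·P_inc = 48.9 W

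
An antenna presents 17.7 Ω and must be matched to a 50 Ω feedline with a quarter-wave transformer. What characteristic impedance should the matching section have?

Z_qwt ≈ 29.7 Ω

Z_qwt = √(Z_0·R_L) = √(50 × 17.7) = √885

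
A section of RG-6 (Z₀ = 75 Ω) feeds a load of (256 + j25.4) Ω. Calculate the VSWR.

VSWR ≈ 3.45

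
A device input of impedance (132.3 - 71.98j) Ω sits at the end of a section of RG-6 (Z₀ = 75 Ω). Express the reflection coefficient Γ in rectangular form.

Γ = (Z_L − Z_0)/(Z_L + Z_0) = (57.3 − j71.98)/(207.3 − j71.98)

Γ ≈ 0.354 − j0.224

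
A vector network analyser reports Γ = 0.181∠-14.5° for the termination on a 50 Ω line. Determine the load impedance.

Z_L ≈ 70.9 − j6.64 Ω

Z_L = Z_0·(1 + Γ)/(1 − Γ) = 50·(1.18 − j0.0453)/(0.825 + j0.0453)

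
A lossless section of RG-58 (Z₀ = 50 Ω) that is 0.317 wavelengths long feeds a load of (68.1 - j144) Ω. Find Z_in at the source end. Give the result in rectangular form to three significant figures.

Z_in ≈ 10.5 + j41.2 Ω

βl = 2π × 0.317 = 114°
tan(βl) = tan(114°) = -2.23
Z_in = Z_0·(Z_L + jZ_0·tanβl)/(Z_0 + jZ_L·tanβl)
     = 50·(68.1 − j256)/(-272 − j152)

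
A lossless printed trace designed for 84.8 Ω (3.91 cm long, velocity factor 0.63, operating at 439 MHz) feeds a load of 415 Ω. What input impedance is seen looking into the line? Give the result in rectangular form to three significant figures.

λ = v/f = 0.63·c / 439 MHz = 0.431 m
βl = 2π·l/λ = 2π × 0.0908 = 32.7°
tan(βl) = tan(32.7°) = 0.642
Z_in = Z_0·(Z_L + jZ_0·tanβl)/(Z_0 + jZ_L·tanβl)
     = 84.8·(415 + j54.4)/(84.8 + j266)

Z_in ≈ 53.9 − j115 Ω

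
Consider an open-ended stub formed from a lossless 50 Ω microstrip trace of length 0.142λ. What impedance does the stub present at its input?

βl = 2π × 0.142 = 51.1°
tan(βl) = 1.24
For an open-ended stub, Z_in = −jZ_0·cot(βl) = −jZ_0/tan(βl)

Z_in ≈ −j40.3 Ω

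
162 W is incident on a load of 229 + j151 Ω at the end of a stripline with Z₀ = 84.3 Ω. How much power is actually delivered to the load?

|Γ| = |(144.7 + j151)/(313.3 + j151)| = 0.601
|Γ|² = 0.362
P_refl = |Γ|²·P_inc = 58.6 W, P_del = (1 − |Γ|²)·P_inc = 103 W

P_delivered ≈ 103 W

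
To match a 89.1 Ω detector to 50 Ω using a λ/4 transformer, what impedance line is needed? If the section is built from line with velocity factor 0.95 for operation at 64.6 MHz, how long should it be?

Z_qwt = √(Z_0·R_L) = √(50 × 89.1) = √4455
λ = 0.95·c/f = 4.41 m, so l = λ/4 = 1.1 m

Z_qwt ≈ 66.7 Ω; length ≈ 1.1 m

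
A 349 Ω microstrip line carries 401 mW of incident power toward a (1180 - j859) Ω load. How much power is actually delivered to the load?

|Γ| = |(831 − j859)/(1529 − j859)| = 0.681
|Γ|² = 0.464
P_refl = |Γ|²·P_inc = 186 mW, P_del = (1 − |Γ|²)·P_inc = 215 mW

P_delivered ≈ 215 mW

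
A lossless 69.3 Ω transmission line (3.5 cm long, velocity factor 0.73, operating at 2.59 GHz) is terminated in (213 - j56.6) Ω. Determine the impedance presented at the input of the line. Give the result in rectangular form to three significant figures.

Z_in ≈ 79 + j93.6 Ω

λ = v/f = 0.73·c / 2.59 GHz = 0.0846 m
βl = 2π·l/λ = 2π × 0.414 = 149°
tan(βl) = tan(149°) = -0.601
Z_in = Z_0·(Z_L + jZ_0·tanβl)/(Z_0 + jZ_L·tanβl)
     = 69.3·(213 − j98.2)/(35.3 − j128)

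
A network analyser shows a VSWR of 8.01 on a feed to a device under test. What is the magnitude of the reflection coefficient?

|Γ| = (S − 1)/(S + 1) = (8.01 − 1)/(8.01 + 1) = 7.01/9.01

|Γ| ≈ 0.778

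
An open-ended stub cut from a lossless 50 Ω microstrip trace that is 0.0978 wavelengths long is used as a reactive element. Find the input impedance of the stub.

βl = 2π × 0.0978 = 35.2°
tan(βl) = 0.706
For an open-ended stub, Z_in = −jZ_0·cot(βl) = −jZ_0/tan(βl)

Z_in ≈ −j70.9 Ω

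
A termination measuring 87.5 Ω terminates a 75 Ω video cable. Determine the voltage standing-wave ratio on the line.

VSWR ≈ 1.17

Γ = (87.5 − 75)/(87.5 + 75) = 0.0769
VSWR = (1 + 0.0769)/(1 − 0.0769)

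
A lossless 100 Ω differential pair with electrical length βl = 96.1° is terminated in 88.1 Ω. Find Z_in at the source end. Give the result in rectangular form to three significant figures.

Z_in ≈ 113 − j3.04 Ω

tan(βl) = tan(96.1°) = -9.36
Z_in = Z_0·(Z_L + jZ_0·tanβl)/(Z_0 + jZ_L·tanβl)
     = 100·(88.1 − j936)/(100 − j824)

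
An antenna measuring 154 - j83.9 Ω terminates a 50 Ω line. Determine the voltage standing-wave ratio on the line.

Γ = (Z_L − Z_0)/(Z_L + Z_0) = (104 − j83.9)/(204 − j83.9)
|Γ| = 134/221 = 0.606
VSWR = (1 + |Γ|)/(1 − |Γ|) = 1.61/0.394

VSWR ≈ 4.07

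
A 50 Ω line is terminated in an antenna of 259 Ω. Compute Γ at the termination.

Γ = (Z_L − Z_0)/(Z_L + Z_0) = (259 − 50)/(259 + 50) = 209/309

Γ = 0.676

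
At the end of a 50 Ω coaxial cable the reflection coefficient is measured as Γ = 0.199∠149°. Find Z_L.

Z_L = Z_0·(1 + Γ)/(1 − Γ) = 50·(0.829 + j0.102)/(1.17 − j0.102)

Z_L ≈ 34.8 + j7.42 Ω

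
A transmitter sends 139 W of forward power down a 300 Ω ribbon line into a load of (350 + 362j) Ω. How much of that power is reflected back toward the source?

|Γ| = |(50 + j362)/(650 + j362)| = 0.491
|Γ|² = 0.241
P_refl = |Γ|²·P_inc = 33.5 W, P_del = (1 − |Γ|²)·P_inc = 105 W

P_reflected ≈ 33.5 W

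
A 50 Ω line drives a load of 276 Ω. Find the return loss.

RL ≈ 3.18 dB

Γ = (276 − 50)/(276 + 50) = 0.693
RL = −20·log₁₀|Γ| = −20·log₁₀(0.693)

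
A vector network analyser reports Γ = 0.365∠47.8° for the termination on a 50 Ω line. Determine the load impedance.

Z_L = Z_0·(1 + Γ)/(1 − Γ) = 50·(1.25 + j0.27)/(0.755 − j0.27)

Z_L ≈ 67.4 + j42.1 Ω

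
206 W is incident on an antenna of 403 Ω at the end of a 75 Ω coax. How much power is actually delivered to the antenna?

P_delivered ≈ 109 W

Γ = (403 − 75)/(403 + 75) = 0.686
|Γ|² = 0.471
P_refl = |Γ|²·P_inc = 97 W, P_del = (1 − |Γ|²)·P_inc = 109 W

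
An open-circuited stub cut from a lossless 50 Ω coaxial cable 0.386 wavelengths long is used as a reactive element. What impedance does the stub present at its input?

βl = 2π × 0.386 = 139°
tan(βl) = -0.871
For an open-circuited stub, Z_in = −jZ_0·cot(βl) = −jZ_0/tan(βl)

Z_in ≈ +j57.4 Ω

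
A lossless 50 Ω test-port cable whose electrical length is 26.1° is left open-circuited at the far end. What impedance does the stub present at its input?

Z_in ≈ −j102 Ω

tan(βl) = 0.49
For an open-circuited stub, Z_in = −jZ_0·cot(βl) = −jZ_0/tan(βl)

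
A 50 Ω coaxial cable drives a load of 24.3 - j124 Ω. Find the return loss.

Γ = (-25.7 − j124)/(74.3 − j124), |Γ| = 0.876
RL = −20·log₁₀|Γ| = −20·log₁₀(0.876)

RL ≈ 1.15 dB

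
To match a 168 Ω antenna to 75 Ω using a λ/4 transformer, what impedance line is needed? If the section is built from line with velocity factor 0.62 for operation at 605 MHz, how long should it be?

Z_qwt = √(Z_0·R_L) = √(75 × 168) = √12600
λ = 0.62·c/f = 0.307 m, so l = λ/4 = 0.0769 m

Z_qwt ≈ 112 Ω; length ≈ 7.69 cm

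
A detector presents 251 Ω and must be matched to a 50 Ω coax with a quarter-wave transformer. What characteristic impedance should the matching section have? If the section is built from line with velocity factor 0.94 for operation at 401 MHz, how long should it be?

Z_qwt = √(Z_0·R_L) = √(50 × 251) = √12550
λ = 0.94·c/f = 0.703 m, so l = λ/4 = 0.176 m

Z_qwt ≈ 112 Ω; length ≈ 17.6 cm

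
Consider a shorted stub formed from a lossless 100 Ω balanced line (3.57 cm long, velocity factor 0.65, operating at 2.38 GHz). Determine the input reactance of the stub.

λ = v/f = 0.65·c / 2.38 GHz = 0.0819 m
βl = 2π·l/λ = 2π × 0.436 = 157°
tan(βl) = -0.427
For a shorted stub, Z_in = jZ_0·tan(βl)

X_in ≈ -42.7 Ω (capacitive)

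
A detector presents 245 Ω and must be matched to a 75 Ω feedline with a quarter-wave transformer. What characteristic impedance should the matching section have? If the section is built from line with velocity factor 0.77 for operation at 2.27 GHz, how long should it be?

Z_qwt ≈ 136 Ω; length ≈ 2.54 cm

Z_qwt = √(Z_0·R_L) = √(75 × 245) = √18380
λ = 0.77·c/f = 0.102 m, so l = λ/4 = 0.0254 m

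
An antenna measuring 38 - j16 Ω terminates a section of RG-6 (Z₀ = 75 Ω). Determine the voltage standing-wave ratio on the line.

VSWR ≈ 2.09

Γ = (Z_L − Z_0)/(Z_L + Z_0) = (-37 − j16)/(113 − j16)
|Γ| = 40.3/114 = 0.353
VSWR = (1 + |Γ|)/(1 − |Γ|) = 1.35/0.647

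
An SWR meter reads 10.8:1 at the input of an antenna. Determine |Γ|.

|Γ| ≈ 0.831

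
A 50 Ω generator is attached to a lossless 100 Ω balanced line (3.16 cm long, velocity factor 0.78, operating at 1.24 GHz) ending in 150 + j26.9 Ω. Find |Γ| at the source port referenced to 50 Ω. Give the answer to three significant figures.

|Γ| ≈ 0.377

λ = v/f = 0.78·c / 1.24 GHz = 0.189 m
βl = 2π·l/λ = 2π × 0.167 = 60.3°
tan(βl) = 1.75
Z_in = Z_0·(Z_L + jZ_0·tanβl)/(Z_0 + jZ_L·tanβl) = 84.9 − j40 Ω
Γ_s = (Z_in − Z_s)/(Z_in + Z_s) = (34.9 − j40)/(135 − j40), |Γ_s| = 0.377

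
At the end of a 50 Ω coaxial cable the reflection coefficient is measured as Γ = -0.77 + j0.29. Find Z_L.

Z_L = Z_0·(1 + Γ)/(1 − Γ) = 50·(0.23 + j0.29)/(1.77 − j0.29)

Z_L ≈ 5.02 + j9.01 Ω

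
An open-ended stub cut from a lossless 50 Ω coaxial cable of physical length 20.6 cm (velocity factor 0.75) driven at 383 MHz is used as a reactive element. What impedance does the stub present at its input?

λ = v/f = 0.75·c / 383 MHz = 0.587 m
βl = 2π·l/λ = 2π × 0.351 = 126°
tan(βl) = -1.36
For an open-ended stub, Z_in = −jZ_0·cot(βl) = −jZ_0/tan(βl)

Z_in ≈ +j36.6 Ω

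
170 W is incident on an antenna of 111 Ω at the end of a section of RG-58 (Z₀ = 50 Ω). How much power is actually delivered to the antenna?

Γ = (111 − 50)/(111 + 50) = 0.379
|Γ|² = 0.144
P_refl = |Γ|²·P_inc = 24.4 W, P_del = (1 − |Γ|²)·P_inc = 146 W

P_delivered ≈ 146 W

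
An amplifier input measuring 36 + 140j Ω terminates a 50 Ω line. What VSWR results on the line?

VSWR ≈ 12.9

Γ = (Z_L − Z_0)/(Z_L + Z_0) = (-14 + j140)/(86 + j140)
|Γ| = 141/164 = 0.856
VSWR = (1 + |Γ|)/(1 − |Γ|) = 1.86/0.144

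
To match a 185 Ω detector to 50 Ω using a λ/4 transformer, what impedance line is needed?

Z_qwt ≈ 96.2 Ω

Z_qwt = √(Z_0·R_L) = √(50 × 185) = √9250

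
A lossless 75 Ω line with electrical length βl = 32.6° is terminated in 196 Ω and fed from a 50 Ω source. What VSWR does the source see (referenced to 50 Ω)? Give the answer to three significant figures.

tan(βl) = 0.64
Z_in = Z_0·(Z_L + jZ_0·tanβl)/(Z_0 + jZ_L·tanβl) = 72.8 − j73.7 Ω
Γ_s = (Z_in − Z_s)/(Z_in + Z_s) = (22.8 − j73.7)/(123 − j73.7), |Γ_s| = 0.539
VSWR = (1 + |Γ_s|)/(1 − |Γ_s|)

VSWR ≈ 3.34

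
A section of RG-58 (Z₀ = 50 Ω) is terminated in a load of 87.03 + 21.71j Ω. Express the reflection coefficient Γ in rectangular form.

Γ ≈ 0.288 + j0.113

Γ = (Z_L − Z_0)/(Z_L + Z_0) = (37.03 + j21.71)/(137 + j21.71)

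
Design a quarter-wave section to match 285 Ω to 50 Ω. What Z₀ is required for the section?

Z_qwt ≈ 119 Ω

Z_qwt = √(Z_0·R_L) = √(50 × 285) = √14250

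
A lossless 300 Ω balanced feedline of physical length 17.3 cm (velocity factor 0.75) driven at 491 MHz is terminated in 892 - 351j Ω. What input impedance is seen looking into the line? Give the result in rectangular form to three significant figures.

λ = v/f = 0.75·c / 491 MHz = 0.458 m
βl = 2π·l/λ = 2π × 0.378 = 136°
tan(βl) = tan(136°) = -0.969
Z_in = Z_0·(Z_L + jZ_0·tanβl)/(Z_0 + jZ_L·tanβl)
     = 300·(892 − j642)/(-40 − j864)

Z_in ≈ 208 + j319 Ω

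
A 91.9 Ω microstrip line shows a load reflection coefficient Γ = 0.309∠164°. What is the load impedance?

Z_L ≈ 49.2 + j9.27 Ω

Z_L = Z_0·(1 + Γ)/(1 − Γ) = 91.9·(0.703 + j0.0852)/(1.3 − j0.0852)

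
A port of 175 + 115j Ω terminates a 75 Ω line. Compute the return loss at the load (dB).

Γ = (100 + j115)/(250 + j115), |Γ| = 0.554
RL = −20·log₁₀|Γ| = −20·log₁₀(0.554)

RL ≈ 5.13 dB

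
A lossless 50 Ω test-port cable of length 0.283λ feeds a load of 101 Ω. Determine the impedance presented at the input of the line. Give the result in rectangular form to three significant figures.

βl = 2π × 0.283 = 102°
tan(βl) = tan(102°) = -4.75
Z_in = Z_0·(Z_L + jZ_0·tanβl)/(Z_0 + jZ_L·tanβl)
     = 50·(101 − j238)/(50 − j480)

Z_in ≈ 25.6 + j7.86 Ω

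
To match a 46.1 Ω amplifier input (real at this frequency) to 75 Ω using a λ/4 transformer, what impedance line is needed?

Z_qwt ≈ 58.8 Ω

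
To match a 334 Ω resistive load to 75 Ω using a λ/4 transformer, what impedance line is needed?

Z_qwt ≈ 158 Ω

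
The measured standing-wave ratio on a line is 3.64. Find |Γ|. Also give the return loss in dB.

|Γ| ≈ 0.569; return loss ≈ 4.9 dB

|Γ| = (S − 1)/(S + 1) = (3.64 − 1)/(3.64 + 1) = 2.64/4.64
RL = −20·log₁₀|Γ| = −20·log₁₀(0.569)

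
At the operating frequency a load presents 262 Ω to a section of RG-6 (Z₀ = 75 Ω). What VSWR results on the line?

VSWR ≈ 3.49

Γ = (262 − 75)/(262 + 75) = 0.555
VSWR = (1 + 0.555)/(1 − 0.555)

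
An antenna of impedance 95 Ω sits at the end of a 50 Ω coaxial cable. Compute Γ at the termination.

Γ = (Z_L − Z_0)/(Z_L + Z_0) = (95 − 50)/(95 + 50) = 45/145

Γ = 0.31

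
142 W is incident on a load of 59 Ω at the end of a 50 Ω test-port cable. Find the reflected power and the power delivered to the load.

Γ = (59 − 50)/(59 + 50) = 0.0826
|Γ|² = 0.00682
P_refl = |Γ|²·P_inc = 0.968 W, P_del = (1 − |Γ|²)·P_inc = 141 W

P_reflected ≈ 0.968 W; P_delivered ≈ 141 W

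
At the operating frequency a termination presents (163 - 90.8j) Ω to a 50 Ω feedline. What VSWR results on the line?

VSWR ≈ 4.35

Γ = (Z_L − Z_0)/(Z_L + Z_0) = (113 − j90.8)/(213 − j90.8)
|Γ| = 145/232 = 0.626
VSWR = (1 + |Γ|)/(1 − |Γ|) = 1.63/0.374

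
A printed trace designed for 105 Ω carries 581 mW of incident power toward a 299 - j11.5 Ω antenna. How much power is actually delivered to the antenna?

P_delivered ≈ 447 mW

|Γ| = |(194 − j11.5)/(404 − j11.5)| = 0.481
|Γ|² = 0.231
P_refl = |Γ|²·P_inc = 134 mW, P_del = (1 − |Γ|²)·P_inc = 447 mW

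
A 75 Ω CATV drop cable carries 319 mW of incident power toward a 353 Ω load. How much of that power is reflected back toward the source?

P_reflected ≈ 135 mW

Γ = (353 − 75)/(353 + 75) = 0.65
|Γ|² = 0.422
P_refl = |Γ|²·P_inc = 135 mW, P_del = (1 − |Γ|²)·P_inc = 184 mW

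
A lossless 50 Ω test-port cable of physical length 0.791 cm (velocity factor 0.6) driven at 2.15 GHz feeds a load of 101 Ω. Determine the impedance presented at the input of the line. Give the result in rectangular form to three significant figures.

Z_in ≈ 51.4 − j36.4 Ω

λ = v/f = 0.6·c / 2.15 GHz = 0.0837 m
βl = 2π·l/λ = 2π × 0.0945 = 34°
tan(βl) = tan(34°) = 0.675
Z_in = Z_0·(Z_L + jZ_0·tanβl)/(Z_0 + jZ_L·tanβl)
     = 50·(101 + j33.7)/(50 + j68.2)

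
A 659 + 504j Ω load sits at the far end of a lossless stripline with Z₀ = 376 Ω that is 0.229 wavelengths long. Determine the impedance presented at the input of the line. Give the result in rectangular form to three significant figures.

Z_in ≈ 148 − j152 Ω

βl = 2π × 0.229 = 82.4°
tan(βl) = tan(82.4°) = 7.53
Z_in = Z_0·(Z_L + jZ_0·tanβl)/(Z_0 + jZ_L·tanβl)
     = 376·(659 + j3340)/(-3420 + j4970)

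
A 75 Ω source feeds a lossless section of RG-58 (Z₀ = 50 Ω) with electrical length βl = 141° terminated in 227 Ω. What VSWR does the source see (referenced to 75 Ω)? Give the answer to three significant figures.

tan(βl) = -0.81
Z_in = Z_0·(Z_L + jZ_0·tanβl)/(Z_0 + jZ_L·tanβl) = 25.9 + j54.7 Ω
Γ_s = (Z_in − Z_s)/(Z_in + Z_s) = (-49.1 + j54.7)/(101 + j54.7), |Γ_s| = 0.641
VSWR = (1 + |Γ_s|)/(1 − |Γ_s|)

VSWR ≈ 4.56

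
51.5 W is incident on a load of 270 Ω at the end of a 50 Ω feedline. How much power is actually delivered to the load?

Γ = (270 − 50)/(270 + 50) = 0.688
|Γ|² = 0.473
P_refl = |Γ|²·P_inc = 24.3 W, P_del = (1 − |Γ|²)·P_inc = 27.2 W

P_delivered ≈ 27.2 W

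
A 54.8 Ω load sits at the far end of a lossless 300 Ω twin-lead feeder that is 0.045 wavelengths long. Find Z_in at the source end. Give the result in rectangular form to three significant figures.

βl = 2π × 0.045 = 16.2°
tan(βl) = tan(16.2°) = 0.291
Z_in = Z_0·(Z_L + jZ_0·tanβl)/(Z_0 + jZ_L·tanβl)
     = 300·(54.8 + j87.2)/(300 + j15.9)

Z_in ≈ 59.3 + j84 Ω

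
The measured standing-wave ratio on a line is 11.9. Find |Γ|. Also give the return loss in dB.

|Γ| ≈ 0.845; return loss ≈ 1.46 dB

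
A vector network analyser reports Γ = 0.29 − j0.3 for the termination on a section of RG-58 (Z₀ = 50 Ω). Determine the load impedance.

Z_L = Z_0·(1 + Γ)/(1 − Γ) = 50·(1.29 − j0.3)/(0.71 + j0.3)

Z_L ≈ 69.5 − j50.5 Ω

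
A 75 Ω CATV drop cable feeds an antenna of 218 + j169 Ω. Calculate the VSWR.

Γ = (Z_L − Z_0)/(Z_L + Z_0) = (143 + j169)/(293 + j169)
|Γ| = 221/338 = 0.655
VSWR = (1 + |Γ|)/(1 − |Γ|) = 1.65/0.345

VSWR ≈ 4.79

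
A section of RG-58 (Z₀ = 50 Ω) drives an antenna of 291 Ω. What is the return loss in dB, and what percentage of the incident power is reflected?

RL ≈ 3.01 dB; 49.9% of incident power reflected

Γ = (291 − 50)/(291 + 50) = 0.707
RL = −20·log₁₀(0.707) = 3.01 dB
P_refl/P_inc = |Γ|² = 0.499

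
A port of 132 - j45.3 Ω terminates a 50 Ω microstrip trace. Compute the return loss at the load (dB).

Γ = (82 − j45.3)/(182 − j45.3), |Γ| = 0.499
RL = −20·log₁₀|Γ| = −20·log₁₀(0.499)

RL ≈ 6.03 dB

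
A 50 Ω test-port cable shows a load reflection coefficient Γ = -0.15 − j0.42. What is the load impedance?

Z_L ≈ 26.7 − j28 Ω

Z_L = Z_0·(1 + Γ)/(1 − Γ) = 50·(0.85 − j0.42)/(1.15 + j0.42)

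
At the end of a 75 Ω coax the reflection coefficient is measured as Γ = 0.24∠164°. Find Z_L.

Z_L ≈ 46.5 + j6.53 Ω

Z_L = Z_0·(1 + Γ)/(1 − Γ) = 75·(0.769 + j0.0662)/(1.23 − j0.0662)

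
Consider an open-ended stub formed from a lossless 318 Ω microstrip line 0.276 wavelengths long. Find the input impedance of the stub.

Z_in ≈ +j52.4 Ω

βl = 2π × 0.276 = 99.4°
tan(βl) = -6.07
For an open-ended stub, Z_in = −jZ_0·cot(βl) = −jZ_0/tan(βl)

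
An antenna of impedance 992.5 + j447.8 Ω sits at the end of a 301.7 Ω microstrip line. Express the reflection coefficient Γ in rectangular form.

Γ ≈ 0.584 + j0.144

Γ = (Z_L − Z_0)/(Z_L + Z_0) = (690.8 + j447.8)/(1294 + j447.8)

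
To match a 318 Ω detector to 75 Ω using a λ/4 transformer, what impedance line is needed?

Z_qwt ≈ 154 Ω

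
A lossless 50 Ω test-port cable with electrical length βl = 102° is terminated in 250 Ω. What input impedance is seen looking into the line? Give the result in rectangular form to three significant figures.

Z_in ≈ 10.4 + j10.2 Ω

tan(βl) = tan(102°) = -4.7
Z_in = Z_0·(Z_L + jZ_0·tanβl)/(Z_0 + jZ_L·tanβl)
     = 50·(250 − j235)/(50 − j1180)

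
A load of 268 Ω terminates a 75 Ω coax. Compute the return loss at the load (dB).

RL ≈ 4.99 dB

Γ = (268 − 75)/(268 + 75) = 0.563
RL = −20·log₁₀|Γ| = −20·log₁₀(0.563)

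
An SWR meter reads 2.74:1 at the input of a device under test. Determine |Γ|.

|Γ| ≈ 0.465

|Γ| = (S − 1)/(S + 1) = (2.74 − 1)/(2.74 + 1) = 1.74/3.74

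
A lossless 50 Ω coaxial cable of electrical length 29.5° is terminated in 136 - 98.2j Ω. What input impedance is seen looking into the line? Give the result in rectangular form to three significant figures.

tan(βl) = tan(29.5°) = 0.566
Z_in = Z_0·(Z_L + jZ_0·tanβl)/(Z_0 + jZ_L·tanβl)
     = 50·(136 − j69.9)/(106 + j76.9)

Z_in ≈ 26.3 − j52.3 Ω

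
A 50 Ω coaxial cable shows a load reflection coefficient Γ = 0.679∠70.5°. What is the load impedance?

Z_L = Z_0·(1 + Γ)/(1 − Γ) = 50·(1.23 + j0.64)/(0.773 − j0.64)

Z_L ≈ 26.7 + j63.5 Ω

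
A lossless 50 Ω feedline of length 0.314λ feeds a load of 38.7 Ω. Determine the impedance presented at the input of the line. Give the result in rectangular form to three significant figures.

Z_in ≈ 58.6 − j10.9 Ω

βl = 2π × 0.314 = 113°
tan(βl) = tan(113°) = -2.35
Z_in = Z_0·(Z_L + jZ_0·tanβl)/(Z_0 + jZ_L·tanβl)
     = 50·(38.7 − j118)/(50 − j91)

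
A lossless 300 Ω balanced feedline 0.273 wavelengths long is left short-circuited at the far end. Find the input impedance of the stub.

βl = 2π × 0.273 = 98.3°
tan(βl) = -6.87
For a short-circuited stub, Z_in = jZ_0·tan(βl)

Z_in ≈ −j2060 Ω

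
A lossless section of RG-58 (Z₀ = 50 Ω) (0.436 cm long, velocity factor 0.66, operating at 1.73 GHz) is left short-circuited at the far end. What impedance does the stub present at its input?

λ = v/f = 0.66·c / 1.73 GHz = 0.114 m
βl = 2π·l/λ = 2π × 0.0381 = 13.7°
tan(βl) = 0.244
For a short-circuited stub, Z_in = jZ_0·tan(βl)

Z_in ≈ +j12.2 Ω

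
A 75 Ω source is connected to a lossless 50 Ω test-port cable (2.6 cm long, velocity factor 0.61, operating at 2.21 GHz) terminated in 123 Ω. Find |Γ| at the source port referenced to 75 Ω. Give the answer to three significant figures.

λ = v/f = 0.61·c / 2.21 GHz = 0.0828 m
βl = 2π·l/λ = 2π × 0.314 = 113°
tan(βl) = -2.35
Z_in = Z_0·(Z_L + jZ_0·tanβl)/(Z_0 + jZ_L·tanβl) = 23.3 + j17.2 Ω
Γ_s = (Z_in − Z_s)/(Z_in + Z_s) = (-51.7 + j17.2)/(98.3 + j17.2), |Γ_s| = 0.546

|Γ| ≈ 0.546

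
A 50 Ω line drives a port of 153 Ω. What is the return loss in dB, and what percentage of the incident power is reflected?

RL ≈ 5.89 dB; 25.7% of incident power reflected

Γ = (153 − 50)/(153 + 50) = 0.507
RL = −20·log₁₀(0.507) = 5.89 dB
P_refl/P_inc = |Γ|² = 0.257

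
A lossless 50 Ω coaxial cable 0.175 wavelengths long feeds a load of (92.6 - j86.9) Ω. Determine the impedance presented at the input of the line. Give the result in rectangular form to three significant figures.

Z_in ≈ 13.8 − j8.79 Ω

βl = 2π × 0.175 = 63°
tan(βl) = tan(63°) = 1.96
Z_in = Z_0·(Z_L + jZ_0·tanβl)/(Z_0 + jZ_L·tanβl)
     = 50·(92.6 + j11.2)/(221 + j182)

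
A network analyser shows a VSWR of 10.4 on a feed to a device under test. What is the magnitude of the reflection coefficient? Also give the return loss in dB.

|Γ| = (S − 1)/(S + 1) = (10.4 − 1)/(10.4 + 1) = 9.4/11.4
RL = −20·log₁₀|Γ| = −20·log₁₀(0.825)

|Γ| ≈ 0.825; return loss ≈ 1.68 dB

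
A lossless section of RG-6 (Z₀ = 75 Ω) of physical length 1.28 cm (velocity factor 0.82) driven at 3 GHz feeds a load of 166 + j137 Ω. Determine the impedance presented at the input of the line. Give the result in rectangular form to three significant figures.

Z_in ≈ 38.5 − j70.4 Ω

λ = v/f = 0.82·c / 3 GHz = 0.082 m
βl = 2π·l/λ = 2π × 0.156 = 56.2°
tan(βl) = tan(56.2°) = 1.49
Z_in = Z_0·(Z_L + jZ_0·tanβl)/(Z_0 + jZ_L·tanβl)
     = 75·(166 + j249)/(-130 + j248)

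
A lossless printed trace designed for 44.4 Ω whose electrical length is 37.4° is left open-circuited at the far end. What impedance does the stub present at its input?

Z_in ≈ −j58.1 Ω

tan(βl) = 0.765
For an open-circuited stub, Z_in = −jZ_0·cot(βl) = −jZ_0/tan(βl)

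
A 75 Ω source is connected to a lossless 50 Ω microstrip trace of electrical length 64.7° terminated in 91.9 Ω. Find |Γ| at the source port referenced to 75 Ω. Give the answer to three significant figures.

|Γ| ≈ 0.433

tan(βl) = 2.12
Z_in = Z_0·(Z_L + jZ_0·tanβl)/(Z_0 + jZ_L·tanβl) = 31.2 − j15.6 Ω
Γ_s = (Z_in − Z_s)/(Z_in + Z_s) = (-43.8 − j15.6)/(106 − j15.6), |Γ_s| = 0.433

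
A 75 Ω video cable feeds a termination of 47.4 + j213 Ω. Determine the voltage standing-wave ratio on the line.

VSWR ≈ 14.9

Γ = (Z_L − Z_0)/(Z_L + Z_0) = (-27.6 + j213)/(122.4 + j213)
|Γ| = 215/246 = 0.874
VSWR = (1 + |Γ|)/(1 − |Γ|) = 1.87/0.126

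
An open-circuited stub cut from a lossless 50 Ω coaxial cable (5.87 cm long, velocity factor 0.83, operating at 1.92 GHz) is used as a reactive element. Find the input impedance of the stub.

Z_in ≈ +j163 Ω

λ = v/f = 0.83·c / 1.92 GHz = 0.13 m
βl = 2π·l/λ = 2π × 0.453 = 163°
tan(βl) = -0.307
For an open-circuited stub, Z_in = −jZ_0·cot(βl) = −jZ_0/tan(βl)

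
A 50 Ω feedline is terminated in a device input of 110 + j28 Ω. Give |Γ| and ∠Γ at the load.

Γ = (Z_L − Z_0)/(Z_L + Z_0) = (60 + j28)/(160 + j28)
|Γ| = 66.2/162 = 0.408

Γ ≈ 0.408 ∠ 15.1°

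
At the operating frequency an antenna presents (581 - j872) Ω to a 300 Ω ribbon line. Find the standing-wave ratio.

VSWR ≈ 6.67

Γ = (Z_L − Z_0)/(Z_L + Z_0) = (281 − j872)/(881 − j872)
|Γ| = 916/1240 = 0.739
VSWR = (1 + |Γ|)/(1 − |Γ|) = 1.74/0.261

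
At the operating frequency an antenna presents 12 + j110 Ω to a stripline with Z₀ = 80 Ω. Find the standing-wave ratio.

VSWR ≈ 19.4

Γ = (Z_L − Z_0)/(Z_L + Z_0) = (-68 + j110)/(92 + j110)
|Γ| = 129/143 = 0.902
VSWR = (1 + |Γ|)/(1 − |Γ|) = 1.9/0.0982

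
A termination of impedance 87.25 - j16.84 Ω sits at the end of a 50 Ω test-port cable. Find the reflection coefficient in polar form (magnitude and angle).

Γ = (Z_L − Z_0)/(Z_L + Z_0) = (37.25 − j16.84)/(137.2 − j16.84)
|Γ| = 40.9/138 = 0.296

Γ ≈ 0.296 ∠ -17.3°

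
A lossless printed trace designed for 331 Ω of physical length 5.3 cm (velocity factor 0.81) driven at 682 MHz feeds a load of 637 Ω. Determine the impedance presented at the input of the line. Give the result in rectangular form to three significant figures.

λ = v/f = 0.81·c / 682 MHz = 0.356 m
βl = 2π·l/λ = 2π × 0.149 = 53.5°
tan(βl) = tan(53.5°) = 1.35
Z_in = Z_0·(Z_L + jZ_0·tanβl)/(Z_0 + jZ_L·tanβl)
     = 331·(637 + j448)/(331 + j862)

Z_in ≈ 232 − j156 Ω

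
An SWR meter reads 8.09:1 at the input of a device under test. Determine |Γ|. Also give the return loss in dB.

|Γ| ≈ 0.78; return loss ≈ 2.16 dB

|Γ| = (S − 1)/(S + 1) = (8.09 − 1)/(8.09 + 1) = 7.09/9.09
RL = −20·log₁₀|Γ| = −20·log₁₀(0.78)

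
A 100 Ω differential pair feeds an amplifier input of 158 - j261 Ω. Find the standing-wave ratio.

Γ = (Z_L − Z_0)/(Z_L + Z_0) = (58 − j261)/(258 − j261)
|Γ| = 267/367 = 0.729
VSWR = (1 + |Γ|)/(1 − |Γ|) = 1.73/0.271

VSWR ≈ 6.37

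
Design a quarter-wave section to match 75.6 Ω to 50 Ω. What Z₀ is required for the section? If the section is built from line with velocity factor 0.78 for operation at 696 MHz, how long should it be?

Z_qwt ≈ 61.5 Ω; length ≈ 8.41 cm

Z_qwt = √(Z_0·R_L) = √(50 × 75.6) = √3780
λ = 0.78·c/f = 0.336 m, so l = λ/4 = 0.0841 m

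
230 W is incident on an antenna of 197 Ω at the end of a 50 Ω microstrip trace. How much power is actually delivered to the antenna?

Γ = (197 − 50)/(197 + 50) = 0.595
|Γ|² = 0.354
P_refl = |Γ|²·P_inc = 81.5 W, P_del = (1 − |Γ|²)·P_inc = 149 W

P_delivered ≈ 149 W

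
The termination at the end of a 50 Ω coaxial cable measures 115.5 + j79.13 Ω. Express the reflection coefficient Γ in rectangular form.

Γ ≈ 0.508 + j0.235

Γ = (Z_L − Z_0)/(Z_L + Z_0) = (65.5 + j79.13)/(165.5 + j79.13)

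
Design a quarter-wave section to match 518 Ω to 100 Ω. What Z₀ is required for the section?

Z_qwt ≈ 228 Ω

Z_qwt = √(Z_0·R_L) = √(100 × 518) = √51800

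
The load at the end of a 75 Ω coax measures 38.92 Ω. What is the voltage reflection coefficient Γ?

Γ = -0.317

Γ = (Z_L − Z_0)/(Z_L + Z_0) = (38.92 − 75)/(38.92 + 75) = -36.08/113.9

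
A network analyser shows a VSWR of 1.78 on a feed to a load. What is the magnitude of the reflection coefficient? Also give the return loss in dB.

|Γ| = (S − 1)/(S + 1) = (1.78 − 1)/(1.78 + 1) = 0.78/2.78
RL = −20·log₁₀|Γ| = −20·log₁₀(0.281)

|Γ| ≈ 0.281; return loss ≈ 11 dB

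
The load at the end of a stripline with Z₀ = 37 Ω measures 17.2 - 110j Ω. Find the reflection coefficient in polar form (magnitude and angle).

Γ ≈ 0.911 ∠ -36.4°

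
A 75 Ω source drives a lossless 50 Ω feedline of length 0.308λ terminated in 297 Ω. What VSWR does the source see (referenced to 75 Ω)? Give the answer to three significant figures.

VSWR ≈ 8.29

βl = 2π × 0.308 = 111°
tan(βl) = -2.62
Z_in = Z_0·(Z_L + jZ_0·tanβl)/(Z_0 + jZ_L·tanβl) = 9.6 + j18.5 Ω
Γ_s = (Z_in − Z_s)/(Z_in + Z_s) = (-65.4 + j18.5)/(84.6 + j18.5), |Γ_s| = 0.785
VSWR = (1 + |Γ_s|)/(1 − |Γ_s|)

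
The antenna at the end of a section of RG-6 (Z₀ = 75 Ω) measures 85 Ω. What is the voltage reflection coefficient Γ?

Γ = (Z_L − Z_0)/(Z_L + Z_0) = (85 − 75)/(85 + 75) = 10/160

Γ = 0.0625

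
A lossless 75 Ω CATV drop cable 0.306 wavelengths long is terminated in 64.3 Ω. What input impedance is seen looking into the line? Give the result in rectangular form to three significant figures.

βl = 2π × 0.306 = 110°
tan(βl) = tan(110°) = -2.72
Z_in = Z_0·(Z_L + jZ_0·tanβl)/(Z_0 + jZ_L·tanβl)
     = 75·(64.3 − j204)/(75 − j175)

Z_in ≈ 83.9 − j8.39 Ω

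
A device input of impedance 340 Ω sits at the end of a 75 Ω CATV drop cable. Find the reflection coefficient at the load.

Γ = (Z_L − Z_0)/(Z_L + Z_0) = (340 − 75)/(340 + 75) = 265/415

Γ = 0.639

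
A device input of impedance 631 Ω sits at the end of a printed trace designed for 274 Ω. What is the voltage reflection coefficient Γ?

Γ = (Z_L − Z_0)/(Z_L + Z_0) = (631 − 274)/(631 + 274) = 357/905

Γ = 0.394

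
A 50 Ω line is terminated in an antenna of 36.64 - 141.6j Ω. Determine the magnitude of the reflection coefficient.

|Γ| ≈ 0.857

Γ = (Z_L − Z_0)/(Z_L + Z_0) = (-13.36 − j141.6)/(86.64 − j141.6)
|Γ| = 142/166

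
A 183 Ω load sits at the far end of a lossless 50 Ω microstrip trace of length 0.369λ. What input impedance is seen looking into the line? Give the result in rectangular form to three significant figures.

βl = 2π × 0.369 = 133°
tan(βl) = tan(133°) = -1.08
Z_in = Z_0·(Z_L + jZ_0·tanβl)/(Z_0 + jZ_L·tanβl)
     = 50·(183 − j53.9)/(50 − j197)

Z_in ≈ 23.9 + j40.3 Ω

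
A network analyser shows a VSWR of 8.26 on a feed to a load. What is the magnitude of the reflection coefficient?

|Γ| = (S − 1)/(S + 1) = (8.26 − 1)/(8.26 + 1) = 7.26/9.26

|Γ| ≈ 0.784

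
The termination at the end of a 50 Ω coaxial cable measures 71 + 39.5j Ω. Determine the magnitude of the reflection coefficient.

Γ = (Z_L − Z_0)/(Z_L + Z_0) = (21 + j39.5)/(121 + j39.5)
|Γ| = 44.7/127

|Γ| ≈ 0.351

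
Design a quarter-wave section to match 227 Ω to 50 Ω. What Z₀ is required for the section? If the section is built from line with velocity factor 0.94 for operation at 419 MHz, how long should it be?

Z_qwt ≈ 107 Ω; length ≈ 16.8 cm

Z_qwt = √(Z_0·R_L) = √(50 × 227) = √11350
λ = 0.94·c/f = 0.673 m, so l = λ/4 = 0.168 m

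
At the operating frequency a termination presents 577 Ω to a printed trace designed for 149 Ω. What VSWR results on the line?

VSWR ≈ 3.87

Γ = (577 − 149)/(577 + 149) = 0.59
VSWR = (1 + 0.59)/(1 − 0.59)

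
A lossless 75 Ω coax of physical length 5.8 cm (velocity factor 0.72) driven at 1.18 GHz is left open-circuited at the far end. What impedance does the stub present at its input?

Z_in ≈ +j33.5 Ω

λ = v/f = 0.72·c / 1.18 GHz = 0.183 m
βl = 2π·l/λ = 2π × 0.317 = 114°
tan(βl) = -2.24
For an open-circuited stub, Z_in = −jZ_0·cot(βl) = −jZ_0/tan(βl)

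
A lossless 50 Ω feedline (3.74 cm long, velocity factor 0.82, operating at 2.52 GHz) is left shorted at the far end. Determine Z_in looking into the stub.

λ = v/f = 0.82·c / 2.52 GHz = 0.0976 m
βl = 2π·l/λ = 2π × 0.383 = 138°
tan(βl) = -0.903
For a shorted stub, Z_in = jZ_0·tan(βl)

Z_in ≈ −j45.1 Ω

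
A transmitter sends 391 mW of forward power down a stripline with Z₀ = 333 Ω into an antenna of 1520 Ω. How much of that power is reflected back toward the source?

Γ = (1520 − 333)/(1520 + 333) = 0.641
|Γ|² = 0.41
P_refl = |Γ|²·P_inc = 160 mW, P_del = (1 − |Γ|²)·P_inc = 231 mW

P_reflected ≈ 160 mW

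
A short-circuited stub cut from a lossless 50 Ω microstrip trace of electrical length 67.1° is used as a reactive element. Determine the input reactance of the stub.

tan(βl) = 2.37
For a short-circuited stub, Z_in = jZ_0·tan(βl)

X_in ≈ 118 Ω (inductive)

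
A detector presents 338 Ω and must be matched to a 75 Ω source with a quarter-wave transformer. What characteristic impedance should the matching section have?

Z_qwt = √(Z_0·R_L) = √(75 × 338) = √25350

Z_qwt ≈ 159 Ω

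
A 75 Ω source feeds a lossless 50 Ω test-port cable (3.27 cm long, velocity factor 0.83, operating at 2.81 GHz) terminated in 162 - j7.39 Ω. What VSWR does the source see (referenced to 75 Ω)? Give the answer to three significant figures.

VSWR ≈ 3.63

λ = v/f = 0.83·c / 2.81 GHz = 0.0886 m
βl = 2π·l/λ = 2π × 0.369 = 133°
tan(βl) = -1.08
Z_in = Z_0·(Z_L + jZ_0·tanβl)/(Z_0 + jZ_L·tanβl) = 27.1 + j39.8 Ω
Γ_s = (Z_in − Z_s)/(Z_in + Z_s) = (-47.9 + j39.8)/(102 + j39.8), |Γ_s| = 0.568
VSWR = (1 + |Γ_s|)/(1 − |Γ_s|)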